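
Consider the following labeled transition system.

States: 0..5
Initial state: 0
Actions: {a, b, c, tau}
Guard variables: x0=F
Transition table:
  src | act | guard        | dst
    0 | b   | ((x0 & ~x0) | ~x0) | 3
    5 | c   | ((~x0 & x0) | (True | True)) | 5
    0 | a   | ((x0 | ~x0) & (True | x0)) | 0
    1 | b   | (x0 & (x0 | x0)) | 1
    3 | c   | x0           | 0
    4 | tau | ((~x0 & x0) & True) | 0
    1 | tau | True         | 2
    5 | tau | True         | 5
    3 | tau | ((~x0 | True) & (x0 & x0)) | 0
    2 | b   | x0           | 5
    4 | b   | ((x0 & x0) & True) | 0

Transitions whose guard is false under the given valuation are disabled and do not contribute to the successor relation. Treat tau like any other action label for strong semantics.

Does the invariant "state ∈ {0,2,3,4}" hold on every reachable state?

Inv-set: {0,2,3,4}
Reachable = {0,3}
  0: ok
  3: ok

Answer: INVARIANT HOLDS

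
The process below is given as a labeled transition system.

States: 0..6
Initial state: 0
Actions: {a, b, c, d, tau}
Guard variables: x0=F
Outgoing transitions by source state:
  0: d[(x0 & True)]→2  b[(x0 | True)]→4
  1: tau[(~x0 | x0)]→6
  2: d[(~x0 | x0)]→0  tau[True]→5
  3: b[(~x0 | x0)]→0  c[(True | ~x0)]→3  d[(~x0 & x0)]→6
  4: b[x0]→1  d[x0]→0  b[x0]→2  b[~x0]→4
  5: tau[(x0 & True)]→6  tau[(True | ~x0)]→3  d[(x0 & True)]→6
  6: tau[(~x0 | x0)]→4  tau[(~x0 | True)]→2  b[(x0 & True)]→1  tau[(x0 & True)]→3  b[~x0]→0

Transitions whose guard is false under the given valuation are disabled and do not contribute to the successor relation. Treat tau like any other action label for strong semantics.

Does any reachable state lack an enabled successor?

R = {0,4}
  0: b→4  [1 out]
  4: b→4  [1 out]

Answer: DEADLOCK-FREE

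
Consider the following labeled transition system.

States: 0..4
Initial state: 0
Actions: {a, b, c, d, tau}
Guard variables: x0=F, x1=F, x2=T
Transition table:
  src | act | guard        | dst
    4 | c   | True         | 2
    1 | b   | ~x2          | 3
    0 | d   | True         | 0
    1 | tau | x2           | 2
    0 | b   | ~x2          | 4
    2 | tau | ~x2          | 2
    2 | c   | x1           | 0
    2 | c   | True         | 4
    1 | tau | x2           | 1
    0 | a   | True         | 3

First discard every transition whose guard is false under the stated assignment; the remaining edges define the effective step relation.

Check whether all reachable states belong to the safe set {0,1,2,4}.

Allowed set {0,1,2,4}
Reach set: {0,3}
  0: safe
  3: outside
witness against invariant: a → 3

Answer: INVARIANT VIOLATED at state 3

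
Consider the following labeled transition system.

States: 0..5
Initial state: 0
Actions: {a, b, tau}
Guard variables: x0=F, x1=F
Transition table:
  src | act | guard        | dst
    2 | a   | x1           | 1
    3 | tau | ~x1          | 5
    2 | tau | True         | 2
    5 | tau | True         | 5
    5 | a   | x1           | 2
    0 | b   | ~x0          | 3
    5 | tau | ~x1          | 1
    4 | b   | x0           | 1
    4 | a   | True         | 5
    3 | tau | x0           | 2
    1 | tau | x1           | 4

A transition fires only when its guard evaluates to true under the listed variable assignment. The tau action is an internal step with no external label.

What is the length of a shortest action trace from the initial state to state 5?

Breadth-first toward 5:
  Layer 0: {0}
  Layer 1: {3}
  Layer 2: {5}
first hit 5 at d=2 via b·tau

Answer: 2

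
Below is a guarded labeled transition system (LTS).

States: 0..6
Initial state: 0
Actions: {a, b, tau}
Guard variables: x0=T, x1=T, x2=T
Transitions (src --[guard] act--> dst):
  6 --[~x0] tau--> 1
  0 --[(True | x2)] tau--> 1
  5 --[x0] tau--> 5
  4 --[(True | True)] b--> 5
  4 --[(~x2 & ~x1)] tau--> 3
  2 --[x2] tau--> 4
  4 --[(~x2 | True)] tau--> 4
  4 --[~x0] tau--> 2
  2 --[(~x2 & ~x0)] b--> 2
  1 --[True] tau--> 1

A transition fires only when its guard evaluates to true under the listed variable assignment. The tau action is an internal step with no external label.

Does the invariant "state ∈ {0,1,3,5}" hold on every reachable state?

Answer: INVARIANT HOLDS

Analysis:
Safe = {0,1,3,5}
Reach set: {0,1}
  0: ok
  1: ok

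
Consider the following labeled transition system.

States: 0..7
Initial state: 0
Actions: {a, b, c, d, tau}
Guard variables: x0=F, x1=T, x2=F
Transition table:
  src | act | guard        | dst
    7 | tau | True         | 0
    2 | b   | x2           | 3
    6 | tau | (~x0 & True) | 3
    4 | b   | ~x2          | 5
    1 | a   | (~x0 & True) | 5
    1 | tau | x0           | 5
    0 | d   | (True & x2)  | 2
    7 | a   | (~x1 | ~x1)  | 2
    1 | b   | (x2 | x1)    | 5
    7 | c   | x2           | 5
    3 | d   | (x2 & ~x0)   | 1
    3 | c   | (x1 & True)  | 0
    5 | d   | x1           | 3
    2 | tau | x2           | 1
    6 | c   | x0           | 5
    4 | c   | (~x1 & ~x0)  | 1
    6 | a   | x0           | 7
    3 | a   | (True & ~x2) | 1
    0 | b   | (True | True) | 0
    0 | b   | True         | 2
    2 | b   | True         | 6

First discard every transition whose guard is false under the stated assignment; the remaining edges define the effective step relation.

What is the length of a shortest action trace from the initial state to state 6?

Answer: 2

Trace:
Layered search for 6:
  Layer 0: {0}
  Layer 1: {2}
  Layer 2: {6}
6 enters at depth 2; path b·b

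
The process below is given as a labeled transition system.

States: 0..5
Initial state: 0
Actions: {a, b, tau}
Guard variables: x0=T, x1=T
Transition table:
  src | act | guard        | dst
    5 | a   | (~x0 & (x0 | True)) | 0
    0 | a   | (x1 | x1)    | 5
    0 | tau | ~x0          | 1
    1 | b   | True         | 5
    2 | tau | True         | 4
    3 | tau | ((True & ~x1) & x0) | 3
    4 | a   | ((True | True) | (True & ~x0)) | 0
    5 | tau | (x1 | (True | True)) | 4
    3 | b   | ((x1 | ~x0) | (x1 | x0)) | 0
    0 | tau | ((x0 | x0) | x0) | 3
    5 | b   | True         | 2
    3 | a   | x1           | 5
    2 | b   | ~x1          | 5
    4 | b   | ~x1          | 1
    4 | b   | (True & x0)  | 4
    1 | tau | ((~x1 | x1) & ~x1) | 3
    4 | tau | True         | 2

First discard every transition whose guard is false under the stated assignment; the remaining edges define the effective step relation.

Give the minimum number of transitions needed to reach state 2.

BFS to 2:
  L0 = {0}
  L1 = {3,5}
  L2 = {2,4}
first hit 2 at d=2 via a·b

Answer: 2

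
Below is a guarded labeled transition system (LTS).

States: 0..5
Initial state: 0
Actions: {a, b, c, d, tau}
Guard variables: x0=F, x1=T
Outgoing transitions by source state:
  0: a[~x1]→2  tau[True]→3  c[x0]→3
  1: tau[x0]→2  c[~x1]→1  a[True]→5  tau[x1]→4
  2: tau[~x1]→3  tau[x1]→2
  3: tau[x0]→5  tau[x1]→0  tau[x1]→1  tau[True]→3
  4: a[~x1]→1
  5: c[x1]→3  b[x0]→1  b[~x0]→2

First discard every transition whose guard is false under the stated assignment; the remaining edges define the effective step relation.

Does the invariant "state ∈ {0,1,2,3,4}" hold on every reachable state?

Inv-set: {0,1,2,3,4}
R = {0,1,2,3,4,5}
  0: safe
  1: safe
  2: safe
  3: safe
  4: safe
  5: VIOLATES
reach 5 via tau·tau·a — violates

Answer: INVARIANT VIOLATED at state 5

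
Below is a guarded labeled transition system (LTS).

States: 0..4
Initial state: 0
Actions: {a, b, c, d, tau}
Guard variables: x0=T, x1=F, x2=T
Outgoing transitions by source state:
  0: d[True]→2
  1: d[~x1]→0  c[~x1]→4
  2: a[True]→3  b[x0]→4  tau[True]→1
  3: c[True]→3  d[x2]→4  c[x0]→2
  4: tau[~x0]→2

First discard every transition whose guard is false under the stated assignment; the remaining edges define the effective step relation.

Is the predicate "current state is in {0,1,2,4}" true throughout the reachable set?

Answer: INVARIANT VIOLATED at state 3

Trace:
Allowed set {0,1,2,4}
R = {0,1,2,3,4}
  0: ✓
  1: ✓
  2: ✓
  3: VIOLATES
  4: ✓
witness against invariant: d·a → 3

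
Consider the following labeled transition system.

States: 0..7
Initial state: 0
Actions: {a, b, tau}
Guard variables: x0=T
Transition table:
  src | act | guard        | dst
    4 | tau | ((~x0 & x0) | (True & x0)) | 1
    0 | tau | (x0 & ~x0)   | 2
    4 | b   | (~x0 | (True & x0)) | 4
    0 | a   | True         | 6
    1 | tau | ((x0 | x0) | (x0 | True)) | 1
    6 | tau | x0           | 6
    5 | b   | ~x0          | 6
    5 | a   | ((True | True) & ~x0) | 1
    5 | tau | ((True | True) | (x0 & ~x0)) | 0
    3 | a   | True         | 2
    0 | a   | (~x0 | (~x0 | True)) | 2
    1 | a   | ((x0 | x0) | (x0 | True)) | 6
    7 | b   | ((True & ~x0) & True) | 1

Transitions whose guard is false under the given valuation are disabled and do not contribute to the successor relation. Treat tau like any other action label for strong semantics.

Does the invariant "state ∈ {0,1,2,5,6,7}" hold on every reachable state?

Answer: INVARIANT HOLDS

Analysis:
Allowed set {0,1,2,5,6,7}
Reachable = {0,2,6}
  0: safe
  2: safe
  6: safe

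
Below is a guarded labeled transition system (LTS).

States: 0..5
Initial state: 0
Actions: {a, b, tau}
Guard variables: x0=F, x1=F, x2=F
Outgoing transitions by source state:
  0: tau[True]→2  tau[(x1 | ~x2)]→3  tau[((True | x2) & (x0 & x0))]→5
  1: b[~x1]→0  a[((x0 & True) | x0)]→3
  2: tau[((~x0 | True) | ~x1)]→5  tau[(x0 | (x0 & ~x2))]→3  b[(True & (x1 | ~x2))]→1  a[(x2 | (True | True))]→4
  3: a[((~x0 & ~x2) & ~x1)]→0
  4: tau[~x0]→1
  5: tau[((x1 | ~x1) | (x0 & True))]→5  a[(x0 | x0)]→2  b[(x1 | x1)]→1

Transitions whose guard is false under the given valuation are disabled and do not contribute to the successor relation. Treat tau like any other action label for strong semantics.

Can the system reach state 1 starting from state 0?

Answer: REACHABLE

Working:
Guard filter leaves 9 enabled edge(s).
depth 0: {0}
depth 1: {2,3}  total {0,2,3}
depth 2: {1,4,5}  total {0,1,2,3,4,5}
R = {0,1,2,3,4,5}
trace reaching 1: tau·b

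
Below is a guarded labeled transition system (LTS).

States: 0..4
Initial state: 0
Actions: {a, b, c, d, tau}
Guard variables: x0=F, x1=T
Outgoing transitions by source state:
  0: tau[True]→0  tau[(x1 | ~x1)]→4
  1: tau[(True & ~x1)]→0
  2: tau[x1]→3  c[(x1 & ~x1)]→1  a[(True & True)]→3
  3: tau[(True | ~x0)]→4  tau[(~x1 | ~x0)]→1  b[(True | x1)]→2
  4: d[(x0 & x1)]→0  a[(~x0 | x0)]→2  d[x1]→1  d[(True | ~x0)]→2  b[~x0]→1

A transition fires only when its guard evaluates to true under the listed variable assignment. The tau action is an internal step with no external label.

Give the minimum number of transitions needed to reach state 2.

Answer: 2

Trace:
Breadth-first toward 2:
  depth 0: {0}
  depth 1: {4}
  depth 2: {1,2}
2 enters at depth 2; path tau·a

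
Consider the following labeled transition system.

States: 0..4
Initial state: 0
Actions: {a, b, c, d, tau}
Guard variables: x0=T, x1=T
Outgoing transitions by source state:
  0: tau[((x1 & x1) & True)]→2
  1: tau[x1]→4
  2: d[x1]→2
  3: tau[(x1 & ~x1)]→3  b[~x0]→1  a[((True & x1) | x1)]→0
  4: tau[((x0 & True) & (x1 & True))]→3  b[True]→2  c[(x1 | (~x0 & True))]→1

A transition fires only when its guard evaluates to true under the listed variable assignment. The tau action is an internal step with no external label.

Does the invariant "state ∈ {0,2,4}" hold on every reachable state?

Inv-set: {0,2,4}
R = {0,2}
  0: ✓
  2: ✓

Answer: INVARIANT HOLDS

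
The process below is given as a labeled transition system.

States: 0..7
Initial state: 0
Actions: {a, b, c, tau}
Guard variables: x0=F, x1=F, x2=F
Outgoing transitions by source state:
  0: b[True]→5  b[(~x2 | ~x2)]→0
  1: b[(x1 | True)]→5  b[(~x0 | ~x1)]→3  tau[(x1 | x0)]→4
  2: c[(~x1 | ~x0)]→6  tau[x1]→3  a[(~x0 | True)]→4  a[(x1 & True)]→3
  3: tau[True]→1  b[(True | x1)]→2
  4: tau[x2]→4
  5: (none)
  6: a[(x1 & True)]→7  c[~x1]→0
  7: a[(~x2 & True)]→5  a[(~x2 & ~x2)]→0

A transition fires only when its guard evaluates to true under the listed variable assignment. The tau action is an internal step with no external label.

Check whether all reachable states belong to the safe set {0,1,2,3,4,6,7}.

Answer: INVARIANT VIOLATED at state 5

Analysis:
Inv-set: {0,1,2,3,4,6,7}
R = {0,5}
  0: ok
  5: VIOLATES
reach 5 via b — violates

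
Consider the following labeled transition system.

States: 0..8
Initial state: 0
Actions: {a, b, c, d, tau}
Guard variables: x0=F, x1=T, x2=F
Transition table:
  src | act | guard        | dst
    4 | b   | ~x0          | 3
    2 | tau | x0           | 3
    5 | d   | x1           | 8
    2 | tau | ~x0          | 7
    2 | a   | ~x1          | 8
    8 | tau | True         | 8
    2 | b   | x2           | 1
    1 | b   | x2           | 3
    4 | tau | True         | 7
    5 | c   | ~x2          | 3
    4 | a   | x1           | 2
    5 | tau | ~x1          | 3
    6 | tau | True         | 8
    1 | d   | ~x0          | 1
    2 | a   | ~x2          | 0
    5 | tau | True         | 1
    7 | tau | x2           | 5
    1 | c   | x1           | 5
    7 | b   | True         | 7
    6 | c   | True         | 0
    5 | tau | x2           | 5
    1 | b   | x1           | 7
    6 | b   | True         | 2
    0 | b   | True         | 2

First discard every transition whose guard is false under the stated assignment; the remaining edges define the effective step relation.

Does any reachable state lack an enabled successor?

Answer: DEADLOCK-FREE

Trace:
Reachable = {0,2,7}
  0: b→2  [1 out]
  2: a→0  tau→7  [2 out]
  7: b→7  [1 out]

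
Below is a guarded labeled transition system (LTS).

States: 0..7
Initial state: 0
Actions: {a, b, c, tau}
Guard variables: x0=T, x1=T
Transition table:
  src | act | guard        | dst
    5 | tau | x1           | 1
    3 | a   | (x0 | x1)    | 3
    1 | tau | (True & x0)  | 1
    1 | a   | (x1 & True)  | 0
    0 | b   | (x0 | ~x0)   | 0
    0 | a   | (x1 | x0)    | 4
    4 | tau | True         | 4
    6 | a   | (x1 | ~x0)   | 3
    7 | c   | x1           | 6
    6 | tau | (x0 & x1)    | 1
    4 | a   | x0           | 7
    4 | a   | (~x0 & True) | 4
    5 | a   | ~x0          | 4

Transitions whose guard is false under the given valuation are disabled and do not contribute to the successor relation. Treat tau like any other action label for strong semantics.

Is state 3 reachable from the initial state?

Answer: REACHABLE

Trace:
Guard filter leaves 11 enabled edge(s).
Layer 0: {0}
Layer 1: {4}  now seen {0,4}
Layer 2: {7}  now seen {0,4,7}
Layer 3: {6}  now seen {0,4,6,7}
Layer 4: {1,3}  now seen {0,1,3,4,6,7}
Reachable = {0,1,3,4,6,7}
witness 3: a·a·c·a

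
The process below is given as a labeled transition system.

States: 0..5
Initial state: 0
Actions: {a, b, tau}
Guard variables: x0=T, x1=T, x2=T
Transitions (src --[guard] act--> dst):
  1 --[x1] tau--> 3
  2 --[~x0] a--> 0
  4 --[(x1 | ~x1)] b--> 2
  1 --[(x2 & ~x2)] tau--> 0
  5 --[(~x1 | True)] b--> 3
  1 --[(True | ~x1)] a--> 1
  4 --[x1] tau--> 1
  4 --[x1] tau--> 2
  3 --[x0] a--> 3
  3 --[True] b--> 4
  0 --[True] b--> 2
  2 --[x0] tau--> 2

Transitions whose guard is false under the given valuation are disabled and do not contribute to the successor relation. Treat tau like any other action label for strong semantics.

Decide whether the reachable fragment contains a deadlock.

Answer: DEADLOCK-FREE

Working:
R = {0,2}
  0: b→2  [deg 1]
  2: tau→2  [deg 1]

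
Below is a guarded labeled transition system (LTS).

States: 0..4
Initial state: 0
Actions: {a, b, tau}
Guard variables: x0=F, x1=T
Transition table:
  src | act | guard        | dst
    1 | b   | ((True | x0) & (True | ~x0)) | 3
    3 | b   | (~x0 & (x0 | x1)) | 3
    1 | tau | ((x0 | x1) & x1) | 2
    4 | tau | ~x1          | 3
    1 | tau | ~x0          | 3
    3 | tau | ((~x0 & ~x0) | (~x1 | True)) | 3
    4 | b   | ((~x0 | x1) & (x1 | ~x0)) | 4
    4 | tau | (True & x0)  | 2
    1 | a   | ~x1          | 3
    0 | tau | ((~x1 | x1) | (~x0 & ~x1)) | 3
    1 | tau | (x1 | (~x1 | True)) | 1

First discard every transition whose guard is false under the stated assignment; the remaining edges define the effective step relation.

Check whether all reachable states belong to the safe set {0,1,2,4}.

Inv-set: {0,1,2,4}
R = {0,3}
  0: ✓
  3: outside
witness against invariant: tau → 3

Answer: INVARIANT VIOLATED at state 3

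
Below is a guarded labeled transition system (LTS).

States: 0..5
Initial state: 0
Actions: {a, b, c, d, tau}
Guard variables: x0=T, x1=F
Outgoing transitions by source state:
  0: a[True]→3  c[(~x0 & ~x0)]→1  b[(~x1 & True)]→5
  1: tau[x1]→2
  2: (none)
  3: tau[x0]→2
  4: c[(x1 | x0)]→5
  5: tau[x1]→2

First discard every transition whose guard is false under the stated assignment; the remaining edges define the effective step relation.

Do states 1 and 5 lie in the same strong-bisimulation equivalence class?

Answer: BISIMILAR

Trace:
Bisimulation quotient by refinement:
  P[0] = {{0,1,2,3,4,5}}
  P[1] = {{0},{1,2,5},{3},{4}}
4 equivalence class(es) (converged in 2)
[1]={1,2,5}  [5]={1,2,5}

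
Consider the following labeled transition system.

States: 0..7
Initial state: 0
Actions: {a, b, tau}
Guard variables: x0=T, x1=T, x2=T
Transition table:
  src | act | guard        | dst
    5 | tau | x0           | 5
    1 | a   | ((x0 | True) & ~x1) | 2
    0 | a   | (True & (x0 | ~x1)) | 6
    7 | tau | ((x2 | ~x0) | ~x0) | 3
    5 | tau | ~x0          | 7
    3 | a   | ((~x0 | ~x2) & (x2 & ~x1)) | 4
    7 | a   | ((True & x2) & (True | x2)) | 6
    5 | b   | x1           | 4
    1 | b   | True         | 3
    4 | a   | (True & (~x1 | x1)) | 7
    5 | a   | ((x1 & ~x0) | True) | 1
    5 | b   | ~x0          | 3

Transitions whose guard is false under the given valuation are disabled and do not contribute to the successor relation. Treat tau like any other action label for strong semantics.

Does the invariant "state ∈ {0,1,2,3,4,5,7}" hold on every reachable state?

Allowed set {0,1,2,3,4,5,7}
Reach set: {0,6}
  0: ok
  6: outside
counterexample path to 6: a

Answer: INVARIANT VIOLATED at state 6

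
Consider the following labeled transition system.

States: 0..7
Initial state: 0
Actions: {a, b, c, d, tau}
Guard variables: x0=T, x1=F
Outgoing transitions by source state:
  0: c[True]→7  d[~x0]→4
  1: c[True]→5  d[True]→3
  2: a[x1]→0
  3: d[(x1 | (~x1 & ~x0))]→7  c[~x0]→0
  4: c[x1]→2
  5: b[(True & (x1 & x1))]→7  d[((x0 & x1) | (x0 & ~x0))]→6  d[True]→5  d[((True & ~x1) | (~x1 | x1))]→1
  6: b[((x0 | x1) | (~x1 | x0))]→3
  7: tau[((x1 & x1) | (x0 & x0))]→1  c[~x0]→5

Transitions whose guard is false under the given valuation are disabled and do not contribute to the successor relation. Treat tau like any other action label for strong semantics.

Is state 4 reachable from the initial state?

Answer: UNREACHABLE

Working:
After dropping false guards: 7 live edges.
Layer 0: {0}
Layer 1: {7}  cumulative {0,7}
Layer 2: {1}  cumulative {0,1,7}
Layer 3: {3,5}  cumulative {0,1,3,5,7}
Reachable = {0,1,3,5,7}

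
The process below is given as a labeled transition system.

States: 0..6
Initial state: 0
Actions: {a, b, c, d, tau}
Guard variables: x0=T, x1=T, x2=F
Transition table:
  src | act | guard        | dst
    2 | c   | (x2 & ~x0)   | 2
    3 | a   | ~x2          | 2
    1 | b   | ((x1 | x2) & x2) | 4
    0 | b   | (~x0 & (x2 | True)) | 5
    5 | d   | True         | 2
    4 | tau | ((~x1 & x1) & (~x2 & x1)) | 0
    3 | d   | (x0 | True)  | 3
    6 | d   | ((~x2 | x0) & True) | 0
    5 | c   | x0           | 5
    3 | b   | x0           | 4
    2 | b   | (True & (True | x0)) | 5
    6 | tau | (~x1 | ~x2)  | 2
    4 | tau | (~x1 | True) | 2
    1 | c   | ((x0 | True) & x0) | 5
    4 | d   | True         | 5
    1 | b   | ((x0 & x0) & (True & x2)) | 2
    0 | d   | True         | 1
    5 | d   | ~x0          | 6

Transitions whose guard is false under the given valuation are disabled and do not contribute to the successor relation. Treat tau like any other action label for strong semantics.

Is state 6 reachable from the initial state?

Guard filter leaves 12 enabled edge(s).
L0 = {0}
L1 = {1}  cumulative {0,1}
L2 = {5}  cumulative {0,1,5}
L3 = {2}  cumulative {0,1,2,5}
Reach set: {0,1,2,5}

Answer: UNREACHABLE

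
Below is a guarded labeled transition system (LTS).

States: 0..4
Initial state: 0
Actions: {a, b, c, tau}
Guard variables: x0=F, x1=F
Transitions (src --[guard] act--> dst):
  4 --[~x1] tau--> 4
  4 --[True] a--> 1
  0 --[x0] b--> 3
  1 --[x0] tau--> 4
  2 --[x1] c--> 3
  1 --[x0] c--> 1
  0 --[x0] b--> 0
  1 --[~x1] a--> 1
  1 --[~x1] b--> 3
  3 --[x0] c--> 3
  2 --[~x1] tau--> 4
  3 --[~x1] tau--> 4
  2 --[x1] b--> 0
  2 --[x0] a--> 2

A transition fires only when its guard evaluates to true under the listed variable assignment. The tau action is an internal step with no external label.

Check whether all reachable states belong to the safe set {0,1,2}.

Inv-set: {0,1,2}
Reachable = {0}
  0: ok

Answer: INVARIANT HOLDS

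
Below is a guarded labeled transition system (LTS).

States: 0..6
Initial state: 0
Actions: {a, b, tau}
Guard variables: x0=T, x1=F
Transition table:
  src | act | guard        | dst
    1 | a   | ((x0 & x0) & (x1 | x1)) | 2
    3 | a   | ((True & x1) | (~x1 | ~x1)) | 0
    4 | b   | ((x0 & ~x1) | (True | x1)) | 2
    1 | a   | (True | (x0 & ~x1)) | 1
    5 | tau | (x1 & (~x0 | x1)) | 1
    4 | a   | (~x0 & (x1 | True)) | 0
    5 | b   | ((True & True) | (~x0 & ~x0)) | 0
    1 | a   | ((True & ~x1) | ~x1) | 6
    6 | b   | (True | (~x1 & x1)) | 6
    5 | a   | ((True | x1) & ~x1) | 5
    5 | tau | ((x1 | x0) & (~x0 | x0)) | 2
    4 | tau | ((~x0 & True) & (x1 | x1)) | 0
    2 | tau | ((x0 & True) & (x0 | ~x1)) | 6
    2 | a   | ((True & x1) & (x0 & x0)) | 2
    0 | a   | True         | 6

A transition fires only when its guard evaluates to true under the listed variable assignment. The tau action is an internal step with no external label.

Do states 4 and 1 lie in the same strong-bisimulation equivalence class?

Refine partition for ~:
  π0 = {{0,1,2,3,4,5,6}}
  π1 = {{0,1,3},{2},{4,6},{5}}
  π2 = {{0},{1},{2},{3},{4},{5},{6}}
stable after 3 split(s): 7 block(s)
[4]={4}  [1]={1}

Answer: NOT BISIMILAR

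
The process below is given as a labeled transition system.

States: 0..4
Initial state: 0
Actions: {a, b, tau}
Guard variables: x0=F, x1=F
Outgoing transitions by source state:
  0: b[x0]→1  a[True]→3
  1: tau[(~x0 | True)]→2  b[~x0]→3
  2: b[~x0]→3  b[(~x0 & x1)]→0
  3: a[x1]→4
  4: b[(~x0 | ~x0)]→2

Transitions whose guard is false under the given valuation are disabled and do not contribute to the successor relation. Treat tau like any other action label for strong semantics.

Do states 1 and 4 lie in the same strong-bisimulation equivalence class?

Answer: NOT BISIMILAR

Working:
Compute ~ classes (split until stable):
  π0 = {{0,1,2,3,4}}
  π1 = {{0},{1},{2,4},{3}}
  π2 = {{0},{1},{2},{3},{4}}
5 equivalence class(es) (converged in 3)
class of 1: {1}; class of 4: {4}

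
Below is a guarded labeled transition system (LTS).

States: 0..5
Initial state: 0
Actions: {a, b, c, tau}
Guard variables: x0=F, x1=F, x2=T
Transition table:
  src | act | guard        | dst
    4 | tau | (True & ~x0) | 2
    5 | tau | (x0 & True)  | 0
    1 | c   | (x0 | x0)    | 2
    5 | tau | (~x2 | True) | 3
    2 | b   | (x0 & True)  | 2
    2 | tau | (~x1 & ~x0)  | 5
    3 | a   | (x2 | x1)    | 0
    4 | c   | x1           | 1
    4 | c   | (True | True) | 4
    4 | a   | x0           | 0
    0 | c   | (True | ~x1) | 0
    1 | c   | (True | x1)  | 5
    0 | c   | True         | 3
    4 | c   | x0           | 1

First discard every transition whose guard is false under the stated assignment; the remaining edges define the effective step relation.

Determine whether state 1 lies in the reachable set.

Answer: UNREACHABLE

Trace:
8 transition(s) survive guard evaluation.
depth 0: {0}
depth 1: {3}  total {0,3}
Reachable = {0,3}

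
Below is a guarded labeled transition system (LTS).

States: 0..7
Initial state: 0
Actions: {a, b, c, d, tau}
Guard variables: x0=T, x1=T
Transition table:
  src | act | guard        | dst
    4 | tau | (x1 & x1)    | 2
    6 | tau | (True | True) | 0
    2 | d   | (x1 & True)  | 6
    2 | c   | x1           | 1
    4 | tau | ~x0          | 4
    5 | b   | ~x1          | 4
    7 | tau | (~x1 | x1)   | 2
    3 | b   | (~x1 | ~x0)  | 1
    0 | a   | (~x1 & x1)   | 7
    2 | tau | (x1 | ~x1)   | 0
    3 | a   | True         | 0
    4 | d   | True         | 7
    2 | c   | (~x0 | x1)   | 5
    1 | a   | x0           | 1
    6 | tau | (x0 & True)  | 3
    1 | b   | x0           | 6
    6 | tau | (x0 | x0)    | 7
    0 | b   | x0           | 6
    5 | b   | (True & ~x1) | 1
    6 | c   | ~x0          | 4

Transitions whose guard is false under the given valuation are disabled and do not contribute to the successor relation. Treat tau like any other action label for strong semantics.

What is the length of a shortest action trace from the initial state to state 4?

Answer: UNREACHABLE

Analysis:
Layered search for 4:
  L0 = {0}
  L1 = {6}
  L2 = {3,7}
  L3 = {2}
  L4 = {1,5}
4 never appears.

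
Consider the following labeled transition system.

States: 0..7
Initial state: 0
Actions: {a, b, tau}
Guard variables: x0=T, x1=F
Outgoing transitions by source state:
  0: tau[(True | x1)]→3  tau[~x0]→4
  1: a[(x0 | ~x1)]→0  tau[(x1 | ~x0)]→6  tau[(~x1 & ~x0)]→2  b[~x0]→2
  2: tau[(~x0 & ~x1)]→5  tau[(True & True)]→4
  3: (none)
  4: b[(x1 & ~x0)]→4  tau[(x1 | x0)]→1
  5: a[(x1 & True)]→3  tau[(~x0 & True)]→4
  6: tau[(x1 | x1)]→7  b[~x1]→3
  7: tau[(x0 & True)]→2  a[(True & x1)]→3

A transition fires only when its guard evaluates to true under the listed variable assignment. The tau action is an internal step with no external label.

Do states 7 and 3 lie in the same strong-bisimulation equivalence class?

Compute ~ classes (split until stable):
  π0 = {{0,1,2,3,4,5,6,7}}
  π1 = {{0,2,4,7},{1},{3,5},{6}}
  π2 = {{0},{1},{2,7},{3,5},{4},{6}}
  π3 = {{0},{1},{2},{3,5},{4},{6},{7}}
Fixed point at round 4; 7 class(es).
class of 7: {7}; class of 3: {3,5}

Answer: NOT BISIMILAR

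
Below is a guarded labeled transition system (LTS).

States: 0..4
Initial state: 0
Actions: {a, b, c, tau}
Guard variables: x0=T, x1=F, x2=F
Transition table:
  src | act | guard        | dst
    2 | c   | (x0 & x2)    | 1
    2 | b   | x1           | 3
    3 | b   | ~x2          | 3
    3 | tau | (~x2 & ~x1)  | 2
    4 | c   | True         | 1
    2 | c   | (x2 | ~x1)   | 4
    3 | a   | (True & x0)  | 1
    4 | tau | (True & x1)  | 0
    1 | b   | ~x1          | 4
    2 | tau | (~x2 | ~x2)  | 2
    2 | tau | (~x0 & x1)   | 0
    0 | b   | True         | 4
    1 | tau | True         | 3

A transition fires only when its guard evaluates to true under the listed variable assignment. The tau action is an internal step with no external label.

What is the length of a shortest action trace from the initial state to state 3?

Breadth-first toward 3:
  depth 0: {0}
  depth 1: {4}
  depth 2: {1}
  depth 3: {3}
first hit 3 at d=3 via b·c·tau

Answer: 3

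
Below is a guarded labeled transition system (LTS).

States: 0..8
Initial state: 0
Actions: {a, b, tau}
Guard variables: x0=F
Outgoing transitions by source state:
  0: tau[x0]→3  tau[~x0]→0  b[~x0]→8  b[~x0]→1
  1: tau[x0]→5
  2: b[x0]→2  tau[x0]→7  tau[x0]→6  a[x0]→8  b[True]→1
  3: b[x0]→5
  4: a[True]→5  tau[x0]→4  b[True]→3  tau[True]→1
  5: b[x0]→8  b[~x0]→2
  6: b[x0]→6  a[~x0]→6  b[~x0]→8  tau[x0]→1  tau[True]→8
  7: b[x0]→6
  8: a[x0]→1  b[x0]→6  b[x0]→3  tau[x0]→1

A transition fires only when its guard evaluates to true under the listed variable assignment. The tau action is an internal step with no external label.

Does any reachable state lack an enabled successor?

Answer: DEADLOCK at state 1

Working:
R = {0,1,8}
  0: b→1  b→8  tau→0  [3 exit(s)]
  1: ∅  [deadlock]
  8: ∅  [deadlock]
trace reaching 1: b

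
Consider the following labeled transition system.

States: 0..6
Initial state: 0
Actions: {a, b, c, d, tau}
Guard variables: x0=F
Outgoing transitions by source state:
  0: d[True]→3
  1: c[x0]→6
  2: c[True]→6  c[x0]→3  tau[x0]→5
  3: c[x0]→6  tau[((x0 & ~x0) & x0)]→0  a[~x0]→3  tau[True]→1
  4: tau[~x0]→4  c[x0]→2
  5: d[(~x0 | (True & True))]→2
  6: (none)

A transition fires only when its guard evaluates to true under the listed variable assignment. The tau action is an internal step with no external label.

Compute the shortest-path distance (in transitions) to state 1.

Answer: 2

Trace:
Layered search for 1:
  depth 0: {0}
  depth 1: {3}
  depth 2: {1}
depth(1)=2, e.g. d·tau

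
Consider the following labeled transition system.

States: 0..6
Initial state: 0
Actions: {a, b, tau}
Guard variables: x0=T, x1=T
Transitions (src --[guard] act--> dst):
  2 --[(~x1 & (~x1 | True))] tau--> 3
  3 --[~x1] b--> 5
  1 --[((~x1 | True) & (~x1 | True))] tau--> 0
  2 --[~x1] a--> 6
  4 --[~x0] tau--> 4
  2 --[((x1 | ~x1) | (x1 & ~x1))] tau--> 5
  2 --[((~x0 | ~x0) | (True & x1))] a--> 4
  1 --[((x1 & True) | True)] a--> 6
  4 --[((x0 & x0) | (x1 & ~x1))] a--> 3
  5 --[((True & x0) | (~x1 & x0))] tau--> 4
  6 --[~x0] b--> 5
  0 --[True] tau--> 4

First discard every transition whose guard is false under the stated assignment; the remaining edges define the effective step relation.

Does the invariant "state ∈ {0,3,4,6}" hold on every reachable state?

Answer: INVARIANT HOLDS

Trace:
Inv-set: {0,3,4,6}
R = {0,3,4}
  0: ✓
  3: ✓
  4: ✓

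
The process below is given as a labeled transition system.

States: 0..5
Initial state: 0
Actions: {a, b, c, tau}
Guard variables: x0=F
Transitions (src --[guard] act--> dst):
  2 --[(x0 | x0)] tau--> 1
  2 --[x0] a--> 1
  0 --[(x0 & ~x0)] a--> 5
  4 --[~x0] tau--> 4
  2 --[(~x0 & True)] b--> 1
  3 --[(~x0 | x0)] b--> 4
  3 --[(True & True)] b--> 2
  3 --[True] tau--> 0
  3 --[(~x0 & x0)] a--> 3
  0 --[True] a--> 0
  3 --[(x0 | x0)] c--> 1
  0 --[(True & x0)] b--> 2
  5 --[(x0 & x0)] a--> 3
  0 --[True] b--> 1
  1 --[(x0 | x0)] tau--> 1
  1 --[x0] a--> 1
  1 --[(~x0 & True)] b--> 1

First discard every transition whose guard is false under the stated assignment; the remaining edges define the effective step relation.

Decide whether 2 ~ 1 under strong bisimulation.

Answer: BISIMILAR

Trace:
Bisimulation quotient by refinement:
  π0 = {{0,1,2,3,4,5}}
  π1 = {{0},{1,2},{3},{4},{5}}
5 equivalence class(es) (converged in 2)
class of 2: {1,2}; class of 1: {1,2}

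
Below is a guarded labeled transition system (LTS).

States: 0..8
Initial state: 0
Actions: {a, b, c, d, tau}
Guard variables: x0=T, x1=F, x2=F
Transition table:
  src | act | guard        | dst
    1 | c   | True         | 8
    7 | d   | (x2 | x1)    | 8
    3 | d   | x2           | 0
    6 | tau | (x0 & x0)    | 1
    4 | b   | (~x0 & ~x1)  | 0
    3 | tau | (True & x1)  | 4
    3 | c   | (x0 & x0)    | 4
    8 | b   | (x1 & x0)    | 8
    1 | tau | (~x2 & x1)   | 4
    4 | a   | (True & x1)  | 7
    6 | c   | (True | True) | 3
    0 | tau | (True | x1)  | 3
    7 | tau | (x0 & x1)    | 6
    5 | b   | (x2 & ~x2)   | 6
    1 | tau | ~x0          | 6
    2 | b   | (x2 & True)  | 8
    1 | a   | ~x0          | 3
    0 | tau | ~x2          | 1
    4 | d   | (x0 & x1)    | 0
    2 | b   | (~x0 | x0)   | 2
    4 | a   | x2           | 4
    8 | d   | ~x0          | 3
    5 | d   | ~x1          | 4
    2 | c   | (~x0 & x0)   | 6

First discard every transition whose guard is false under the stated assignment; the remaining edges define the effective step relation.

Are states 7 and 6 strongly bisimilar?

Answer: NOT BISIMILAR

Working:
Bisimulation quotient by refinement:
  π0 = {{0,1,2,3,4,5,6,7,8}}
  π1 = {{0},{1,3},{2},{4,7,8},{5},{6}}
stable after 2 split(s): 6 block(s)
class of 7: {4,7,8}; class of 6: {6}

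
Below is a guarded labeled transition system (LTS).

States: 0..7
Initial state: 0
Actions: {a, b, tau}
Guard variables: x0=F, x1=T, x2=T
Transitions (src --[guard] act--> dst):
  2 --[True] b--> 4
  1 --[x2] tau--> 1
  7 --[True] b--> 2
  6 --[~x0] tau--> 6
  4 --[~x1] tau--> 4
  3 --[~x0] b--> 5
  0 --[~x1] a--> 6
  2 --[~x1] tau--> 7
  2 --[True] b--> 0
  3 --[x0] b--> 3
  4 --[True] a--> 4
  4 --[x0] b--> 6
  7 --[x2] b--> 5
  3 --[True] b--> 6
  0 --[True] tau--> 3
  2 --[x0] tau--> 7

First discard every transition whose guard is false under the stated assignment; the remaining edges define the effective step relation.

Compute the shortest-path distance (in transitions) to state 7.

BFS to 7:
  depth 0: {0}
  depth 1: {3}
  depth 2: {5,6}
7 never appears.

Answer: UNREACHABLE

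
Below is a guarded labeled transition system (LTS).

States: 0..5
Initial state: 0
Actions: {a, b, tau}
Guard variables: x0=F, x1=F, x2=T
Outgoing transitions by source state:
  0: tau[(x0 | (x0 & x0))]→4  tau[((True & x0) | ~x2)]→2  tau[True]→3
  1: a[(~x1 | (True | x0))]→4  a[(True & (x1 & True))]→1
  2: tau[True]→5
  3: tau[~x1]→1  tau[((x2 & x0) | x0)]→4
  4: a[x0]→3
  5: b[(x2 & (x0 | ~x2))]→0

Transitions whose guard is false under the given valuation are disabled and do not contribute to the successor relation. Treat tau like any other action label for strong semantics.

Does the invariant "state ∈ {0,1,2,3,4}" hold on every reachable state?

Answer: INVARIANT HOLDS

Working:
Inv-set: {0,1,2,3,4}
Reachable = {0,1,3,4}
  0: ok
  1: ok
  3: ok
  4: ok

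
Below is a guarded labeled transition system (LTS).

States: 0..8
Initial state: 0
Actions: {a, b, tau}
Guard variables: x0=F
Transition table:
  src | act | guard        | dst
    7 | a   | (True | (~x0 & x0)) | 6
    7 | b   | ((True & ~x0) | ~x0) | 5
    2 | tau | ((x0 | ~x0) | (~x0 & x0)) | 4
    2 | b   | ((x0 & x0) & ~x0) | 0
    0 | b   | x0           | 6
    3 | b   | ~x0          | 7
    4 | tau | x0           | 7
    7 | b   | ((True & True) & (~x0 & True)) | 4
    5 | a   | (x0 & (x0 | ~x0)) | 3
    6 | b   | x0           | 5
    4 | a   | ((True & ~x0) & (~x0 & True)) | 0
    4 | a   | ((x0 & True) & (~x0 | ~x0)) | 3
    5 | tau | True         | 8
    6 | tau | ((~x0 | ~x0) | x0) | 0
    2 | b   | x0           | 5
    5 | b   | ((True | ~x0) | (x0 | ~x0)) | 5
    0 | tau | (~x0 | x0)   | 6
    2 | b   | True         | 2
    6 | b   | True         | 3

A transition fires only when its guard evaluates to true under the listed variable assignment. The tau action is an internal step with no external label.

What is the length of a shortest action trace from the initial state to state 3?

Answer: 2

Trace:
Layered search for 3:
  L0 = {0}
  L1 = {6}
  L2 = {3}
first hit 3 at d=2 via tau·b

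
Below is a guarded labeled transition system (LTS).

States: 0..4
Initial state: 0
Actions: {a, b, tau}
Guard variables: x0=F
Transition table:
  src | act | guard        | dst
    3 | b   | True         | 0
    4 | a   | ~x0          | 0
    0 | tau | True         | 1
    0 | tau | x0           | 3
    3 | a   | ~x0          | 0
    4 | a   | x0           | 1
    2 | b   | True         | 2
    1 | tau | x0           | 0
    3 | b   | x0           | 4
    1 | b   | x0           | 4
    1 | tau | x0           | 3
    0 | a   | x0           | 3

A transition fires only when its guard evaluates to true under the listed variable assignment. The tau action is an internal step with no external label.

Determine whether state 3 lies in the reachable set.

Answer: UNREACHABLE

Trace:
After dropping false guards: 5 live edges.
depth 0: {0}
depth 1: {1}  now seen {0,1}
R = {0,1}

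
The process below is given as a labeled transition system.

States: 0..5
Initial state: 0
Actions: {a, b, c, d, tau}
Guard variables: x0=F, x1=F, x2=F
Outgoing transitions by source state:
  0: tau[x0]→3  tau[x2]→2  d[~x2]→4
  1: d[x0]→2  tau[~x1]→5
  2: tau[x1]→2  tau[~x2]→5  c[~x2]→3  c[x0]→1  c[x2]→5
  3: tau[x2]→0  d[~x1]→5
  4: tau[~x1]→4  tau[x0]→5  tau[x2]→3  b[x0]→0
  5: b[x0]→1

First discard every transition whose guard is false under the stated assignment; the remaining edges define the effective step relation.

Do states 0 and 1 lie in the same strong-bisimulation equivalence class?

Answer: NOT BISIMILAR

Trace:
Compute ~ classes (split until stable):
  π0 = {{0,1,2,3,4,5}}
  π1 = {{0,3},{1,4},{2},{5}}
  π2 = {{0},{1},{2},{3},{4},{5}}
stable after 3 split(s): 6 block(s)
[0]={0}  [1]={1}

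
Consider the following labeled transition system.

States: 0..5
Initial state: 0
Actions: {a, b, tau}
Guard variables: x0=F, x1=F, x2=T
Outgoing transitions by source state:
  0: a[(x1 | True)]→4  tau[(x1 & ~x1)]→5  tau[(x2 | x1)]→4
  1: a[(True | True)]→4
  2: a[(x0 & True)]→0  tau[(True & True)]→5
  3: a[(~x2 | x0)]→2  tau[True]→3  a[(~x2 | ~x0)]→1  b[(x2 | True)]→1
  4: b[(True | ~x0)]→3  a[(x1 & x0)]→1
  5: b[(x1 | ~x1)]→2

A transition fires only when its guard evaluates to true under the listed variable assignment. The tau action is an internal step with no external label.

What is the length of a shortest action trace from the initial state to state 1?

Answer: 3

Trace:
BFS to 1:
  Layer 0: {0}
  Layer 1: {4}
  Layer 2: {3}
  Layer 3: {1}
depth(1)=3, e.g. a·b·a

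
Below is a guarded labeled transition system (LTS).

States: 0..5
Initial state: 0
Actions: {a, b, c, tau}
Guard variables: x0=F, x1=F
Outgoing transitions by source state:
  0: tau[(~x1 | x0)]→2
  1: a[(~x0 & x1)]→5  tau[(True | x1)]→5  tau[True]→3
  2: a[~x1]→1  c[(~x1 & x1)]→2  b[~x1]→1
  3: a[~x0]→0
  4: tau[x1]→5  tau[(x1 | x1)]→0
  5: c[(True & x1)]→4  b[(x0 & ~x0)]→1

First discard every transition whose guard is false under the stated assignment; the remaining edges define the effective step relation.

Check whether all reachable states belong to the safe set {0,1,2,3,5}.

Safe = {0,1,2,3,5}
Reach set: {0,1,2,3,5}
  0: ✓
  1: ✓
  2: ✓
  3: ✓
  5: ✓

Answer: INVARIANT HOLDS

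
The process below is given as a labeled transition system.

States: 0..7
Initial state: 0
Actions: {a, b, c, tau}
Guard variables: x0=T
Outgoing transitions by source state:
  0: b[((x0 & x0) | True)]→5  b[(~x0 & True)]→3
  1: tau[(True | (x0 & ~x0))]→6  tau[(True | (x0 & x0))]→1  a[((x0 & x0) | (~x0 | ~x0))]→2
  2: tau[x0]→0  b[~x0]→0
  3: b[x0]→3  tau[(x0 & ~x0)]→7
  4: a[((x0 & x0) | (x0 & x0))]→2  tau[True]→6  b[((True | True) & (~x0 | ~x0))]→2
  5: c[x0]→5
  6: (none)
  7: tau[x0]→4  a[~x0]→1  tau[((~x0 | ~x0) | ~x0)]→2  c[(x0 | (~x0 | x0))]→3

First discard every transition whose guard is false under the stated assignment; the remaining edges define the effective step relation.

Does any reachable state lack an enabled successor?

Answer: DEADLOCK-FREE

Working:
R = {0,5}
  0: b→5  [deg 1]
  5: c→5  [deg 1]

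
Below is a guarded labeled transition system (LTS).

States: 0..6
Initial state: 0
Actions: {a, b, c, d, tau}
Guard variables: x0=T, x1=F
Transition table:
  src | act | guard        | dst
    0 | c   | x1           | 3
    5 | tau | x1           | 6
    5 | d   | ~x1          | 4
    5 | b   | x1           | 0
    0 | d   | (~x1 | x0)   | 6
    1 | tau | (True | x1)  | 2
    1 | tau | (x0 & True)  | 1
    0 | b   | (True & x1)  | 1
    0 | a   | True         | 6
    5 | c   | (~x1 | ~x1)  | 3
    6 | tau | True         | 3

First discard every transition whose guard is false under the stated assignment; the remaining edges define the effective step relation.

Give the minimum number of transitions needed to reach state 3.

Breadth-first toward 3:
  Layer 0: {0}
  Layer 1: {6}
  Layer 2: {3}
3 enters at depth 2; path a·tau

Answer: 2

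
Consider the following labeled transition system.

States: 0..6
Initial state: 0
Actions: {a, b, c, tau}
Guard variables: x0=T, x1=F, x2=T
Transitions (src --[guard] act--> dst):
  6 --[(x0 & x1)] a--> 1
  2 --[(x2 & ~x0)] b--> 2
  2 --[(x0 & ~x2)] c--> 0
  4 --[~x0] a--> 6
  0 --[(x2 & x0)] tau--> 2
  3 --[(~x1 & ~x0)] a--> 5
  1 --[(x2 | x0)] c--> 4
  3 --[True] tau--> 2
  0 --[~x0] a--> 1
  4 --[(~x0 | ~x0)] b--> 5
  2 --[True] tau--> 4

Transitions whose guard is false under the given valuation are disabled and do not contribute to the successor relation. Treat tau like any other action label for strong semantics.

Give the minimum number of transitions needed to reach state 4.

Answer: 2

Analysis:
Breadth-first toward 4:
  L0 = {0}
  L1 = {2}
  L2 = {4}
depth(4)=2, e.g. tau·tau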